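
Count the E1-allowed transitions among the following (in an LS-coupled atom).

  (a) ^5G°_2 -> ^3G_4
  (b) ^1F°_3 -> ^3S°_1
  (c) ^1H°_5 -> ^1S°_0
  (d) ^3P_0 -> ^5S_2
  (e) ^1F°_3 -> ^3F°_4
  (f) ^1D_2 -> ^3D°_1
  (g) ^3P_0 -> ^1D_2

0

(a) forbidden (ΔS, ΔJ fail)
(b) forbidden (parity, ΔS, ΔL, ΔJ fail)
(c) forbidden (parity, ΔL, ΔJ fail)
(d) forbidden (parity, ΔS, ΔJ fail)
(e) forbidden (parity, ΔS fail)
(f) forbidden (ΔS fails)
(g) forbidden (parity, ΔS, ΔJ fail)
Total allowed: 0 of 7.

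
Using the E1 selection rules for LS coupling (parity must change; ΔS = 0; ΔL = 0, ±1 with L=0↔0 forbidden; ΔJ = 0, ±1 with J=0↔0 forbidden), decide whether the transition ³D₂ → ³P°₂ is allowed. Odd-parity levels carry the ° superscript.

Initial level: S=1, L=2, J=2, parity even. Final level: S=1, L=1, J=2, parity odd.
Parity must change: even → odd — ok.
ΔS = 0: S: 1 → 1 — ok.
ΔL = 0, ±1 (not L=0↔0): L: 2 → 1, ΔL = -1 — ok.
ΔJ = 0, ±1 (not J=0↔0): J: 2 → 2, ΔJ = +0 — ok.
All four E1 rules are satisfied.

allowed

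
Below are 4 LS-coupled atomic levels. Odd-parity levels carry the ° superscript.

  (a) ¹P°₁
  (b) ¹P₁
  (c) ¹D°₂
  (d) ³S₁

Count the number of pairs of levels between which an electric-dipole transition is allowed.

2

(a)–(b): allowed.
(a)–(c): forbidden (parity).
(a)–(d): forbidden (ΔS).
(b)–(c): allowed.
(b)–(d): forbidden (parity, ΔS).
(c)–(d): forbidden (ΔS, ΔL).
Allowed pairs: 2 of 6.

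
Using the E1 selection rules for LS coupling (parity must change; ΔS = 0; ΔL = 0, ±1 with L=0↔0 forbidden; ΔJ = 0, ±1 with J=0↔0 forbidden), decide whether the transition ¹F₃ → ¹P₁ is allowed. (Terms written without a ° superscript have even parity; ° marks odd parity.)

ΔL = 0, ±1 (not L=0↔0): L: 3 → 1, ΔL = -2 — fails.
ΔS = 0: S: 0 → 0 — passes.
Parity must change: even → even — fails.
ΔJ = 0, ±1 (not J=0↔0): J: 3 → 1, ΔJ = -2 — fails.
Rule(s) violated: parity, ΔL, ΔJ.

forbidden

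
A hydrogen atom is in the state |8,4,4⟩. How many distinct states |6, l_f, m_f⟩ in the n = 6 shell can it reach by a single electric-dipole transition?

E1 requires Δl = ±1, so l_f ∈ {3, 5}; with 0 ≤ l_f ≤ n_f−1 = 5, the allowed l_f values are {3, 5}.
For l_f = 3: m_f ∈ {m_i−1, m_i, m_i+1} ∩ [−3, 3] = {3} → 1 state.
For l_f = 5: m_f ∈ {m_i−1, m_i, m_i+1} ∩ [−5, 5] = {3, 4, 5} → 3 states.
Total: 4.

4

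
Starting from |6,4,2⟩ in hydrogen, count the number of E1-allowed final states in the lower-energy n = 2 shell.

0

E1 requires l_f ∈ {3, 5}, but neither lies in [0, 1], so no final state is reachable.
Total: 0.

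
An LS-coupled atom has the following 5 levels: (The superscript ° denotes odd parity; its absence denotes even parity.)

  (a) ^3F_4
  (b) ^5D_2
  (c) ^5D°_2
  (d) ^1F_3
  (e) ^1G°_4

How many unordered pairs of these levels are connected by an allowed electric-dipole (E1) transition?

(a)–(b): forbidden (parity, ΔS, ΔJ).
(a)–(c): forbidden (ΔS, ΔJ).
(a)–(d): forbidden (parity, ΔS).
(a)–(e): forbidden (ΔS).
(b)–(c): allowed.
(b)–(d): forbidden (parity, ΔS).
(b)–(e): forbidden (ΔS, ΔL, ΔJ).
(c)–(d): forbidden (ΔS).
(c)–(e): forbidden (parity, ΔS, ΔL, ΔJ).
(d)–(e): allowed.
Allowed pairs: 2 of 10.

2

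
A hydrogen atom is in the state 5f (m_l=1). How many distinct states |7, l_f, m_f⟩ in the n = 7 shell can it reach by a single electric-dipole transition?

6

E1 requires Δl = ±1, so l_f ∈ {2, 4}; with 0 ≤ l_f ≤ n_f−1 = 6, the allowed l_f values are {2, 4}.
For l_f = 2: m_f ∈ {m_i−1, m_i, m_i+1} ∩ [−2, 2] = {0, 1, 2} → 3 states.
For l_f = 4: m_f ∈ {m_i−1, m_i, m_i+1} ∩ [−4, 4] = {0, 1, 2} → 3 states.
Total: 6.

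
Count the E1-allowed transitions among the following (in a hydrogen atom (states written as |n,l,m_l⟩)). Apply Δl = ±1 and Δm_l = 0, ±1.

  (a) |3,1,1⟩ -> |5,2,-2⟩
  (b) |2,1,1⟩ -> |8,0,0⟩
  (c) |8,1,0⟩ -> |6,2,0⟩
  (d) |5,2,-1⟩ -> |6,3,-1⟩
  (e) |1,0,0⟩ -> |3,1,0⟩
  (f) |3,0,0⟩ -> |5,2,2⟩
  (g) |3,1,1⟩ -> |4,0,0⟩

(a) forbidden — Δm_l = -3 (E1 requires Δm_l = 0, ±1)
(b) allowed
(c) allowed
(d) allowed
(e) allowed
(f) forbidden — Δl = +2 (E1 requires Δl = ±1); Δm_l = +2 (E1 requires Δm_l = 0, ±1)
(g) allowed
Total allowed: 5 of 7.

5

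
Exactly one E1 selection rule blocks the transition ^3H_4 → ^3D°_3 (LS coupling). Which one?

Initial level: S=1, L=5, J=4, parity even. Final level: S=1, L=2, J=3, parity odd.
Parity must change: even → odd — satisfied.
ΔS = 0: S: 1 → 1 — satisfied.
ΔL = 0, ±1 (not L=0↔0): L: 5 → 2, ΔL = -3 — violated.
ΔJ = 0, ±1 (not J=0↔0): J: 4 → 3, ΔJ = -1 — satisfied.

the ΔL = 0, ±1 rule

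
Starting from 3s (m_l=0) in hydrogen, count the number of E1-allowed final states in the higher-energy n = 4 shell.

3

E1 requires Δl = ±1, so l_f ∈ {-1, 1}; with 0 ≤ l_f ≤ n_f−1 = 3, the allowed l_f values are {1}.
For l_f = 1: m_f ∈ {m_i−1, m_i, m_i+1} ∩ [−1, 1] = {-1, 0, 1} → 3 states.
Total: 3.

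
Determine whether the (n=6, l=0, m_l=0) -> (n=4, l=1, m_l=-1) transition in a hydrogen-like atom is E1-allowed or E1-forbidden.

allowed

l: 0 → 1 (Δl = +1). Δl = ±1 passes.
Δm_l = -1 − (0) = -1. E1 requires Δm_l = 0, ±1: passes.
All E1 selection rules are satisfied.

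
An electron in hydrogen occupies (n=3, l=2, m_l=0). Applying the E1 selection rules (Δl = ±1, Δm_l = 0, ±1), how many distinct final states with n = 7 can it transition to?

6

E1 requires Δl = ±1, so l_f ∈ {1, 3}; with 0 ≤ l_f ≤ n_f−1 = 6, the allowed l_f values are {1, 3}.
For l_f = 1: m_f ∈ {m_i−1, m_i, m_i+1} ∩ [−1, 1] = {-1, 0, 1} → 3 states.
For l_f = 3: m_f ∈ {m_i−1, m_i, m_i+1} ∩ [−3, 3] = {-1, 0, 1} → 3 states.
Total: 6.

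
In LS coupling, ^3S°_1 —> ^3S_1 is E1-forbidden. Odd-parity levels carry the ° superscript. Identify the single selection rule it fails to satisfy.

the L=0 ↔ L=0 exclusion

Parity must change: odd → even — satisfied.
ΔS = 0: S: 1 → 1 — satisfied.
ΔL = 0, ±1 (not L=0↔0): L: 0 → 0, ΔL = +0 — violated.
ΔJ = 0, ±1 (not J=0↔0): J: 1 → 1, ΔJ = +0 — satisfied.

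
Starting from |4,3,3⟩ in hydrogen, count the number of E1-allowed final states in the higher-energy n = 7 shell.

4

E1 requires Δl = ±1, so l_f ∈ {2, 4}; with 0 ≤ l_f ≤ n_f−1 = 6, the allowed l_f values are {2, 4}.
For l_f = 2: m_f ∈ {m_i−1, m_i, m_i+1} ∩ [−2, 2] = {2} → 1 state.
For l_f = 4: m_f ∈ {m_i−1, m_i, m_i+1} ∩ [−4, 4] = {2, 3, 4} → 3 states.
Total: 4.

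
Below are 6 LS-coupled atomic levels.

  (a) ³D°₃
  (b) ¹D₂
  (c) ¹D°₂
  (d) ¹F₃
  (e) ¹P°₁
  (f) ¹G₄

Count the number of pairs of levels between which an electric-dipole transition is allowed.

(a)–(b): forbidden (ΔS).
(a)–(c): forbidden (parity, ΔS).
(a)–(d): forbidden (ΔS).
(a)–(e): forbidden (parity, ΔS, ΔJ).
(a)–(f): forbidden (ΔS, ΔL).
(b)–(c): allowed.
(b)–(d): forbidden (parity).
(b)–(e): allowed.
(b)–(f): forbidden (parity, ΔL, ΔJ).
(c)–(d): allowed.
(c)–(e): forbidden (parity).
(c)–(f): forbidden (ΔL, ΔJ).
(d)–(e): forbidden (ΔL, ΔJ).
(d)–(f): forbidden (parity).
(e)–(f): forbidden (ΔL, ΔJ).
Allowed pairs: 3 of 15.

3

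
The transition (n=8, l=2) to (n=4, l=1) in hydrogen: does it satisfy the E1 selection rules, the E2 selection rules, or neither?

E1

Δl = 1 − 2 = -1; l_i + l_f = 3.
E1 (Δl = ±1): satisfied.
E2 (Δl = 0,±2, l_i+l_f ≥ 2): not satisfied.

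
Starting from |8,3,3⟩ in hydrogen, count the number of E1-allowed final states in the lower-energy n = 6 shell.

4

E1 requires Δl = ±1, so l_f ∈ {2, 4}; with 0 ≤ l_f ≤ n_f−1 = 5, the allowed l_f values are {2, 4}.
For l_f = 2: m_f ∈ {m_i−1, m_i, m_i+1} ∩ [−2, 2] = {2} → 1 state.
For l_f = 4: m_f ∈ {m_i−1, m_i, m_i+1} ∩ [−4, 4] = {2, 3, 4} → 3 states.
Total: 4.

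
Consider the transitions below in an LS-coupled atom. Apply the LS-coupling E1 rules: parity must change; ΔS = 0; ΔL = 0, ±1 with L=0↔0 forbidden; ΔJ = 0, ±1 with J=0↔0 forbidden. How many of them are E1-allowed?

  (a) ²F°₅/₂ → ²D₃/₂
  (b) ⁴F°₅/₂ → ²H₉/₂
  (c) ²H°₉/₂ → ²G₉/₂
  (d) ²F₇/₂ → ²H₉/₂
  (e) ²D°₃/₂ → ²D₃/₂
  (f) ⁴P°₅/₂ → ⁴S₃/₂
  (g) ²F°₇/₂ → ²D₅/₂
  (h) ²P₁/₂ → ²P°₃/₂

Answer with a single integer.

6

(a) allowed
(b) forbidden (ΔS, ΔL, ΔJ fail)
(c) allowed
(d) forbidden (parity, ΔL fail)
(e) allowed
(f) allowed
(g) allowed
(h) allowed
Total allowed: 6 of 8.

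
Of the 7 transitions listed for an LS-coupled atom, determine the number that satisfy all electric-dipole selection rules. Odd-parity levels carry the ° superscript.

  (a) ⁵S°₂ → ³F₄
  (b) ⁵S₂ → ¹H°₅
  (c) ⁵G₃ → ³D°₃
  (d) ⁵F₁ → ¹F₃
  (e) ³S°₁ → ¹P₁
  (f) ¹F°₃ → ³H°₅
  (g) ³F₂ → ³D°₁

1

(a) forbidden (ΔS, ΔL, ΔJ fail)
(b) forbidden (ΔS, ΔL, ΔJ fail)
(c) forbidden (ΔS, ΔL fail)
(d) forbidden (parity, ΔS, ΔJ fail)
(e) forbidden (ΔS fails)
(f) forbidden (parity, ΔS, ΔL, ΔJ fail)
(g) allowed
Total allowed: 1 of 7.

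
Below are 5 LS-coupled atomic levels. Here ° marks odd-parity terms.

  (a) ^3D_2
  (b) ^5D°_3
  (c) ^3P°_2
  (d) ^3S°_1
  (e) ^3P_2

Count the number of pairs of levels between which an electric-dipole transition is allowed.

(a)–(b): forbidden (ΔS).
(a)–(c): allowed.
(a)–(d): forbidden (ΔL).
(a)–(e): forbidden (parity).
(b)–(c): forbidden (parity, ΔS).
(b)–(d): forbidden (parity, ΔS, ΔL, ΔJ).
(b)–(e): forbidden (ΔS).
(c)–(d): forbidden (parity).
(c)–(e): allowed.
(d)–(e): allowed.
Allowed pairs: 3 of 10.

3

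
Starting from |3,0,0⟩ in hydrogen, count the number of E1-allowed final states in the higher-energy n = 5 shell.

3

E1 requires Δl = ±1, so l_f ∈ {-1, 1}; with 0 ≤ l_f ≤ n_f−1 = 4, the allowed l_f values are {1}.
For l_f = 1: m_f ∈ {m_i−1, m_i, m_i+1} ∩ [−1, 1] = {-1, 0, 1} → 3 states.
Total: 3.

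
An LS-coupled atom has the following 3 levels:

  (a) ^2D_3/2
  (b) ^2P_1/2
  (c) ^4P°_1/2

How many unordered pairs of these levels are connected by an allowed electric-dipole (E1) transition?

(a)–(b): forbidden (parity).
(a)–(c): forbidden (ΔS).
(b)–(c): forbidden (ΔS).
Allowed pairs: 0 of 3.

0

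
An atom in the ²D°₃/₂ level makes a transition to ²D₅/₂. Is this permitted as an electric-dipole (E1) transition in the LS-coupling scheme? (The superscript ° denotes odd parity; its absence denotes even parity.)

allowed

Reading off the term symbols: S 1/2→1/2, L 2→2, J 3/2→5/2, parity odd→even.
ΔS = 0: S: 1/2 → 1/2 — passes.
ΔJ = 0, ±1 (not J=0↔0): J: 3/2 → 5/2, ΔJ = +1 — passes.
ΔL = 0, ±1 (not L=0↔0): L: 2 → 2, ΔL = +0 — passes.
Parity must change: odd → even — passes.
All four E1 rules are satisfied.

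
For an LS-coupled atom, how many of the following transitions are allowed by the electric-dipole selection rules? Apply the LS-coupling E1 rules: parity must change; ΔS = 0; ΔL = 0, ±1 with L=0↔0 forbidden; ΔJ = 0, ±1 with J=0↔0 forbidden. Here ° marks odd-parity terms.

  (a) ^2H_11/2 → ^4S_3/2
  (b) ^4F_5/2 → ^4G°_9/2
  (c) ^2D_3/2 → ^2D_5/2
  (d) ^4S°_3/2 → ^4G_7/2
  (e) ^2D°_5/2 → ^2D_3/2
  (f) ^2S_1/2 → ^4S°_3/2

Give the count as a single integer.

(a) forbidden (parity, ΔS, ΔL, ΔJ fail)
(b) forbidden (ΔJ fails)
(c) forbidden (parity fails)
(d) forbidden (ΔL, ΔJ fail)
(e) allowed
(f) forbidden (ΔS, ΔL fail)
Total allowed: 1 of 6.

1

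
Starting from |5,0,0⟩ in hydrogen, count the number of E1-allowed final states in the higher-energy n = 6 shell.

3

E1 requires Δl = ±1, so l_f ∈ {-1, 1}; with 0 ≤ l_f ≤ n_f−1 = 5, the allowed l_f values are {1}.
For l_f = 1: m_f ∈ {m_i−1, m_i, m_i+1} ∩ [−1, 1] = {-1, 0, 1} → 3 states.
Total: 3.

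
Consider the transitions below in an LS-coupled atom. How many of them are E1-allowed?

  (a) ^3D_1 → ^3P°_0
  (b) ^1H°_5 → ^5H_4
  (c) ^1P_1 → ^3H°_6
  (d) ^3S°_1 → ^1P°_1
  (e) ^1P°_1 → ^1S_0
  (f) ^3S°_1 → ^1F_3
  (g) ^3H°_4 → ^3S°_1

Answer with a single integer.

(a) allowed
(b) forbidden (ΔS fails)
(c) forbidden (ΔS, ΔL, ΔJ fail)
(d) forbidden (parity, ΔS fail)
(e) allowed
(f) forbidden (ΔS, ΔL, ΔJ fail)
(g) forbidden (parity, ΔL, ΔJ fail)
Total allowed: 2 of 7.

2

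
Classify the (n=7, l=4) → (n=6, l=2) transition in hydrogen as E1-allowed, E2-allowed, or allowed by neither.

Δl = 2 − 4 = -2; l_i + l_f = 6.
E1 (Δl = ±1): not satisfied.
E2 (Δl = 0,±2, l_i+l_f ≥ 2): satisfied.

E2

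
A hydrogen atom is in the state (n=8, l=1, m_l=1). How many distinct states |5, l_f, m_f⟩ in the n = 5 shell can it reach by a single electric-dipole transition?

E1 requires Δl = ±1, so l_f ∈ {0, 2}; with 0 ≤ l_f ≤ n_f−1 = 4, the allowed l_f values are {0, 2}.
For l_f = 0: m_f ∈ {m_i−1, m_i, m_i+1} ∩ [−0, 0] = {0} → 1 state.
For l_f = 2: m_f ∈ {m_i−1, m_i, m_i+1} ∩ [−2, 2] = {0, 1, 2} → 3 states.
Total: 4.

4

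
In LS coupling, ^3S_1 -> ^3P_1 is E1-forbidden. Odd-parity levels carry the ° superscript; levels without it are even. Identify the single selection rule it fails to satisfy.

parity

Parity must change: even → even — violated.
ΔS = 0: S: 1 → 1 — satisfied.
ΔL = 0, ±1 (not L=0↔0): L: 0 → 1, ΔL = +1 — satisfied.
ΔJ = 0, ±1 (not J=0↔0): J: 1 → 1, ΔJ = +0 — satisfied.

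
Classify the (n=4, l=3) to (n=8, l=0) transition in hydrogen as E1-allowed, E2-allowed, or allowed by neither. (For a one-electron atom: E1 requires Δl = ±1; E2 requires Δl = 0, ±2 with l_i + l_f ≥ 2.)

Δl = 0 − 3 = -3; l_i + l_f = 3.
E1 (Δl = ±1): not satisfied.
E2 (Δl = 0,±2, l_i+l_f ≥ 2): not satisfied.

neither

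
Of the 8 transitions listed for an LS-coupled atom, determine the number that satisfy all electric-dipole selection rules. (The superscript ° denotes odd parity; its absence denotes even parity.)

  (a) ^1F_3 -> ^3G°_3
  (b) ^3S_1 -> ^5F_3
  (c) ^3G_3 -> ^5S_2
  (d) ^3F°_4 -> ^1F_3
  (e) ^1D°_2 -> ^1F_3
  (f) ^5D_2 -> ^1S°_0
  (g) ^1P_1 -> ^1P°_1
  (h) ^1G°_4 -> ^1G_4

3

(a) forbidden (ΔS fails)
(b) forbidden (parity, ΔS, ΔL, ΔJ fail)
(c) forbidden (parity, ΔS, ΔL fail)
(d) forbidden (ΔS fails)
(e) allowed
(f) forbidden (ΔS, ΔL, ΔJ fail)
(g) allowed
(h) allowed
Total allowed: 3 of 8.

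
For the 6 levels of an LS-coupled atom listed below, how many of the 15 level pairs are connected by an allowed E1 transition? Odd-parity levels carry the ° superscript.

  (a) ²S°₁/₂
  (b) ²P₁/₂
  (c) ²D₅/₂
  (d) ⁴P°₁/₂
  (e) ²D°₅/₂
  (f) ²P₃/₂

4

(a)–(b): allowed.
(a)–(c): forbidden (ΔL, ΔJ).
(a)–(d): forbidden (parity, ΔS).
(a)–(e): forbidden (parity, ΔL, ΔJ).
(a)–(f): allowed.
(b)–(c): forbidden (parity, ΔJ).
(b)–(d): forbidden (ΔS).
(b)–(e): forbidden (ΔJ).
(b)–(f): forbidden (parity).
(c)–(d): forbidden (ΔS, ΔJ).
(c)–(e): allowed.
(c)–(f): forbidden (parity).
(d)–(e): forbidden (parity, ΔS, ΔJ).
(d)–(f): forbidden (ΔS).
(e)–(f): allowed.
Allowed pairs: 4 of 15.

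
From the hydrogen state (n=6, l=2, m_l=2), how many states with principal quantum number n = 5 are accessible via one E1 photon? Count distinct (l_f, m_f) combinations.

4

E1 requires Δl = ±1, so l_f ∈ {1, 3}; with 0 ≤ l_f ≤ n_f−1 = 4, the allowed l_f values are {1, 3}.
For l_f = 1: m_f ∈ {m_i−1, m_i, m_i+1} ∩ [−1, 1] = {1} → 1 state.
For l_f = 3: m_f ∈ {m_i−1, m_i, m_i+1} ∩ [−3, 3] = {1, 2, 3} → 3 states.
Total: 4.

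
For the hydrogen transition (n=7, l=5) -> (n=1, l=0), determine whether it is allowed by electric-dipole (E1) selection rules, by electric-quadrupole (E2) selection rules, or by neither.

neither

Δl = 0 − 5 = -5; l_i + l_f = 5.
E1 (Δl = ±1): not satisfied.
E2 (Δl = 0,±2, l_i+l_f ≥ 2): not satisfied.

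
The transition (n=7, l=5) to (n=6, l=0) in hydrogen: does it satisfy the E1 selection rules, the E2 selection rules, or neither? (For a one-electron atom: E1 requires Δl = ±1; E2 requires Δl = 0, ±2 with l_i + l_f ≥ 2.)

Δl = 0 − 5 = -5; l_i + l_f = 5.
E1 (Δl = ±1): not satisfied.
E2 (Δl = 0,±2, l_i+l_f ≥ 2): not satisfied.

neither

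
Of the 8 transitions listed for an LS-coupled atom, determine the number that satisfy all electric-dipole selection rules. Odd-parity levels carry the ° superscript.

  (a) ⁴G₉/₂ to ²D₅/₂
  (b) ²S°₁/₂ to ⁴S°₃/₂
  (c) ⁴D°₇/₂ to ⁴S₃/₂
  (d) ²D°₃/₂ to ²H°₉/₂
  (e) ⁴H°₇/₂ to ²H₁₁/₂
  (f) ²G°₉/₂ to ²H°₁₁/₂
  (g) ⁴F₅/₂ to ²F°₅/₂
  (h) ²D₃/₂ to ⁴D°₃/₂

(a) forbidden (parity, ΔS, ΔL, ΔJ fail)
(b) forbidden (parity, ΔS, ΔL fail)
(c) forbidden (ΔL, ΔJ fail)
(d) forbidden (parity, ΔL, ΔJ fail)
(e) forbidden (ΔS, ΔJ fail)
(f) forbidden (parity fails)
(g) forbidden (ΔS fails)
(h) forbidden (ΔS fails)
Total allowed: 0 of 8.

0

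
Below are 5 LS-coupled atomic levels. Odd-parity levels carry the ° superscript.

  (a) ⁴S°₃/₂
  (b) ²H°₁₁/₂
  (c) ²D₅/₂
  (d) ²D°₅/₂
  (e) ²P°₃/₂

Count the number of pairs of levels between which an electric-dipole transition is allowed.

(a)–(b): forbidden (parity, ΔS, ΔL, ΔJ).
(a)–(c): forbidden (ΔS, ΔL).
(a)–(d): forbidden (parity, ΔS, ΔL).
(a)–(e): forbidden (parity, ΔS).
(b)–(c): forbidden (ΔL, ΔJ).
(b)–(d): forbidden (parity, ΔL, ΔJ).
(b)–(e): forbidden (parity, ΔL, ΔJ).
(c)–(d): allowed.
(c)–(e): allowed.
(d)–(e): forbidden (parity).
Allowed pairs: 2 of 10.

2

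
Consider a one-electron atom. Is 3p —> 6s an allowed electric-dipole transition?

allowed

Initial l = 1, final l = 0, so Δl = -1. E1 requires Δl = ±1: ok.
All E1 selection rules are satisfied.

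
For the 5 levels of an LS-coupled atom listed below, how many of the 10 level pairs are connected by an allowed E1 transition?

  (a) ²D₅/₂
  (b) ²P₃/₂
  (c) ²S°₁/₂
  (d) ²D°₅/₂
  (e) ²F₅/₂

4

(a)–(b): forbidden (parity).
(a)–(c): forbidden (ΔL, ΔJ).
(a)–(d): allowed.
(a)–(e): forbidden (parity).
(b)–(c): allowed.
(b)–(d): allowed.
(b)–(e): forbidden (parity, ΔL).
(c)–(d): forbidden (parity, ΔL, ΔJ).
(c)–(e): forbidden (ΔL, ΔJ).
(d)–(e): allowed.
Allowed pairs: 4 of 10.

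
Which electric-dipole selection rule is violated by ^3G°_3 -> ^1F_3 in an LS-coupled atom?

the ΔS = 0 rule

Parity must change: odd → even — ✓.
ΔS = 0: S: 1 → 0 — ✗.
ΔL = 0, ±1 (not L=0↔0): L: 4 → 3, ΔL = -1 — ✓.
ΔJ = 0, ±1 (not J=0↔0): J: 3 → 3, ΔJ = +0 — ✓.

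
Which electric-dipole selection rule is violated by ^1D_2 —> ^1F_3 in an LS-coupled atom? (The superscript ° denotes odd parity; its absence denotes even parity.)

parity

Initial level: S=0, L=2, J=2, parity even. Final level: S=0, L=3, J=3, parity even.
ΔS = 0: S: 0 → 0 — passes.
ΔJ = 0, ±1 (not J=0↔0): J: 2 → 3, ΔJ = +1 — passes.
ΔL = 0, ±1 (not L=0↔0): L: 2 → 3, ΔL = +1 — passes.
Parity must change: even → even — fails.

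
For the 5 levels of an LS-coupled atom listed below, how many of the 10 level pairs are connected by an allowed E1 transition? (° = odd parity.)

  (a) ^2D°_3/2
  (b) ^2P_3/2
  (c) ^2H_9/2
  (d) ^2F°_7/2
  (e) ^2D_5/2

3

(a)–(b): allowed.
(a)–(c): forbidden (ΔL, ΔJ).
(a)–(d): forbidden (parity, ΔJ).
(a)–(e): allowed.
(b)–(c): forbidden (parity, ΔL, ΔJ).
(b)–(d): forbidden (ΔL, ΔJ).
(b)–(e): forbidden (parity).
(c)–(d): forbidden (ΔL).
(c)–(e): forbidden (parity, ΔL, ΔJ).
(d)–(e): allowed.
Allowed pairs: 3 of 10.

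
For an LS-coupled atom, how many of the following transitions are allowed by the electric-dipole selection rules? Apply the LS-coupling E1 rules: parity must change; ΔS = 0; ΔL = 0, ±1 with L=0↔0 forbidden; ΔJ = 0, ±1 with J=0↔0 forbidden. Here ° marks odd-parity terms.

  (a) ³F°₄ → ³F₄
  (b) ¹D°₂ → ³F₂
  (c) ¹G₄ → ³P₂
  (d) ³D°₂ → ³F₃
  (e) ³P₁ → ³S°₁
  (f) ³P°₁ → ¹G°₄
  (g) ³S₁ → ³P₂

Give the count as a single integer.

3

(a) allowed
(b) forbidden (ΔS fails)
(c) forbidden (parity, ΔS, ΔL, ΔJ fail)
(d) allowed
(e) allowed
(f) forbidden (parity, ΔS, ΔL, ΔJ fail)
(g) forbidden (parity fails)
Total allowed: 3 of 7.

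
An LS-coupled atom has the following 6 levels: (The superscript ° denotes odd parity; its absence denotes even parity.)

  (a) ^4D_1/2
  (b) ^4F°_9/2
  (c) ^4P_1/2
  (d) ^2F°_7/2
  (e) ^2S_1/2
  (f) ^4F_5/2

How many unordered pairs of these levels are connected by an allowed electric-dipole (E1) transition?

0

(a)–(b): forbidden (ΔJ).
(a)–(c): forbidden (parity).
(a)–(d): forbidden (ΔS, ΔJ).
(a)–(e): forbidden (parity, ΔS, ΔL).
(a)–(f): forbidden (parity, ΔJ).
(b)–(c): forbidden (ΔL, ΔJ).
(b)–(d): forbidden (parity, ΔS).
(b)–(e): forbidden (ΔS, ΔL, ΔJ).
(b)–(f): forbidden (ΔJ).
(c)–(d): forbidden (ΔS, ΔL, ΔJ).
(c)–(e): forbidden (parity, ΔS).
(c)–(f): forbidden (parity, ΔL, ΔJ).
(d)–(e): forbidden (ΔL, ΔJ).
(d)–(f): forbidden (ΔS).
(e)–(f): forbidden (parity, ΔS, ΔL, ΔJ).
Allowed pairs: 0 of 15.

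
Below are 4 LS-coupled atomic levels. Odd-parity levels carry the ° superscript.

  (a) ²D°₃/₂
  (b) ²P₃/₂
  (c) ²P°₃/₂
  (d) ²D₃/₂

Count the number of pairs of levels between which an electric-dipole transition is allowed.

4

(a)–(b): allowed.
(a)–(c): forbidden (parity).
(a)–(d): allowed.
(b)–(c): allowed.
(b)–(d): forbidden (parity).
(c)–(d): allowed.
Allowed pairs: 4 of 6.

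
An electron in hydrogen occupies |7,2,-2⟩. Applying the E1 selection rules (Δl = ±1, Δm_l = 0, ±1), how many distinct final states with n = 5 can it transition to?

4

E1 requires Δl = ±1, so l_f ∈ {1, 3}; with 0 ≤ l_f ≤ n_f−1 = 4, the allowed l_f values are {1, 3}.
For l_f = 1: m_f ∈ {m_i−1, m_i, m_i+1} ∩ [−1, 1] = {-1} → 1 state.
For l_f = 3: m_f ∈ {m_i−1, m_i, m_i+1} ∩ [−3, 3] = {-3, -2, -1} → 3 states.
Total: 4.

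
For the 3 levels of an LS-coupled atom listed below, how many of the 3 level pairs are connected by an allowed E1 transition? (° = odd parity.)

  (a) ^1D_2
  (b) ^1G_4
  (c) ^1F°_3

(a)–(b): forbidden (parity, ΔL, ΔJ).
(a)–(c): allowed.
(b)–(c): allowed.
Allowed pairs: 2 of 3.

2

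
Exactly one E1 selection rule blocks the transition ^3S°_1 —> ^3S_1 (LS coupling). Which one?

the L=0 ↔ L=0 exclusion

ΔS = 0: S: 1 → 1 — ✓.
ΔJ = 0, ±1 (not J=0↔0): J: 1 → 1, ΔJ = +0 — ✓.
ΔL = 0, ±1 (not L=0↔0): L: 0 → 0, ΔL = +0 — ✗.
Parity must change: odd → even — ✓.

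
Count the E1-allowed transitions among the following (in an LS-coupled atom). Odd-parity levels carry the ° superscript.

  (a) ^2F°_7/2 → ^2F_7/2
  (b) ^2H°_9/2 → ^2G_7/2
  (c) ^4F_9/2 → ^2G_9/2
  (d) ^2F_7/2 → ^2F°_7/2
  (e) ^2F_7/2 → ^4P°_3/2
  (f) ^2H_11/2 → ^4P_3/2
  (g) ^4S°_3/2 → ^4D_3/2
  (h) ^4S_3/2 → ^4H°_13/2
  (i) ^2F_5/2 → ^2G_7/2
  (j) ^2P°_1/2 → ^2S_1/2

(a) allowed
(b) allowed
(c) forbidden (parity, ΔS fail)
(d) allowed
(e) forbidden (ΔS, ΔL, ΔJ fail)
(f) forbidden (parity, ΔS, ΔL, ΔJ fail)
(g) forbidden (ΔL fails)
(h) forbidden (ΔL, ΔJ fail)
(i) forbidden (parity fails)
(j) allowed
Total allowed: 4 of 10.

4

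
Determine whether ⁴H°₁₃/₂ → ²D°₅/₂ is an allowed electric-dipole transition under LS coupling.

Parity must change: odd → odd — ✗.
ΔS = 0: S: 3/2 → 1/2 — ✗.
ΔL = 0, ±1 (not L=0↔0): L: 5 → 2, ΔL = -3 — ✗.
ΔJ = 0, ±1 (not J=0↔0): J: 13/2 → 5/2, ΔJ = -4 — ✗.
Rule(s) violated: parity, ΔS, ΔL, ΔJ.

forbidden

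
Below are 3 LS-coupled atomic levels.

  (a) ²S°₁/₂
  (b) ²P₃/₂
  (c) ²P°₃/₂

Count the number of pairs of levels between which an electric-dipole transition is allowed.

2

(a)–(b): allowed.
(a)–(c): forbidden (parity).
(b)–(c): allowed.
Allowed pairs: 2 of 3.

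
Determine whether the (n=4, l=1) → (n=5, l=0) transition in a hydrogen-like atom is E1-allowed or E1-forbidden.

l: 1 → 0 (Δl = -1). Δl = ±1 ✓.
All E1 selection rules are satisfied.

allowed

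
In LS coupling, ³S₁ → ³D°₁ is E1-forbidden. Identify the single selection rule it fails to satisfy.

the ΔL = 0, ±1 rule

Parity must change: even → odd — ✓.
ΔS = 0: S: 1 → 1 — ✓.
ΔL = 0, ±1 (not L=0↔0): L: 0 → 2, ΔL = +2 — ✗.
ΔJ = 0, ±1 (not J=0↔0): J: 1 → 1, ΔJ = +0 — ✓.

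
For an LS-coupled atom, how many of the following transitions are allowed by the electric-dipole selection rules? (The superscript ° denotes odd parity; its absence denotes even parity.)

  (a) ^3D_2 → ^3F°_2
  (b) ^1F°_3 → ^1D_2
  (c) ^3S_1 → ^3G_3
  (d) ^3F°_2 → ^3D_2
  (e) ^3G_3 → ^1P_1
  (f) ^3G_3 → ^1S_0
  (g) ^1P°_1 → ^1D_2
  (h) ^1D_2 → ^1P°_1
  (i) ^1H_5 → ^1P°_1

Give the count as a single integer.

5

(a) allowed
(b) allowed
(c) forbidden (parity, ΔL, ΔJ fail)
(d) allowed
(e) forbidden (parity, ΔS, ΔL, ΔJ fail)
(f) forbidden (parity, ΔS, ΔL, ΔJ fail)
(g) allowed
(h) allowed
(i) forbidden (ΔL, ΔJ fail)
Total allowed: 5 of 9.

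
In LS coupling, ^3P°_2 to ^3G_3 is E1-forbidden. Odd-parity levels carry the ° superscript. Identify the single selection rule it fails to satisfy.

ΔJ = 0, ±1 (not J=0↔0): J: 2 → 3, ΔJ = +1 — passes.
Parity must change: odd → even — passes.
ΔL = 0, ±1 (not L=0↔0): L: 1 → 4, ΔL = +3 — fails.
ΔS = 0: S: 1 → 1 — passes.

the ΔL = 0, ±1 rule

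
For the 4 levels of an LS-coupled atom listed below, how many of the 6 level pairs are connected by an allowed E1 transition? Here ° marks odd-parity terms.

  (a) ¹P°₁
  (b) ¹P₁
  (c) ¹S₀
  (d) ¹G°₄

(a)–(b): allowed.
(a)–(c): allowed.
(a)–(d): forbidden (parity, ΔL, ΔJ).
(b)–(c): forbidden (parity).
(b)–(d): forbidden (ΔL, ΔJ).
(c)–(d): forbidden (ΔL, ΔJ).
Allowed pairs: 2 of 6.

2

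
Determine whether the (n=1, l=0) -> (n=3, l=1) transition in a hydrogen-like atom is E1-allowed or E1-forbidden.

allowed

Initial l = 0, final l = 1, so Δl = +1. E1 requires Δl = ±1: satisfied.
All E1 selection rules are satisfied.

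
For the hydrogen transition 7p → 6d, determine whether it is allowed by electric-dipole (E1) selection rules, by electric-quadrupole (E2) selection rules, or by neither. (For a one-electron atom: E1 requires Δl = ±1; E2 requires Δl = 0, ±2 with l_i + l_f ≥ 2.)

Δl = 2 − 1 = +1; l_i + l_f = 3.
E1 (Δl = ±1): satisfied.
E2 (Δl = 0,±2, l_i+l_f ≥ 2): not satisfied.

E1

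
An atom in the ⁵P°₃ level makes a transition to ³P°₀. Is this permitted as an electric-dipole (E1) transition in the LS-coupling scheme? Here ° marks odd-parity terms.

ΔL = 0, ±1 (not L=0↔0): L: 1 → 1, ΔL = +0 — passes.
ΔS = 0: S: 2 → 1 — fails.
Parity must change: odd → odd — fails.
ΔJ = 0, ±1 (not J=0↔0): J: 3 → 0, ΔJ = -3 — fails.
Rule(s) violated: parity, ΔS, ΔJ.

forbidden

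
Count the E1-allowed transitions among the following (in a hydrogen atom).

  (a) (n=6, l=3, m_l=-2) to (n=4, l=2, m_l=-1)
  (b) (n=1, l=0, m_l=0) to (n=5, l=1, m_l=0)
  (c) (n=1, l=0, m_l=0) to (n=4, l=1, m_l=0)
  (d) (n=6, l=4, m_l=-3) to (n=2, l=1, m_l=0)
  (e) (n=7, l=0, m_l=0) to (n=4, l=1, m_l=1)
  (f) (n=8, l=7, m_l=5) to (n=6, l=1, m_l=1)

4

(a) allowed
(b) allowed
(c) allowed
(d) forbidden — Δl = -3 (E1 requires Δl = ±1); Δm_l = +3 (E1 requires Δm_l = 0, ±1)
(e) allowed
(f) forbidden — Δl = -6 (E1 requires Δl = ±1); Δm_l = -4 (E1 requires Δm_l = 0, ±1)
Total allowed: 4 of 6.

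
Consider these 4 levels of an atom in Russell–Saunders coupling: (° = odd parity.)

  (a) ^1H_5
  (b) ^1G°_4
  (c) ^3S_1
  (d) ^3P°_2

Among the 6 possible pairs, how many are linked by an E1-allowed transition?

(a)–(b): allowed.
(a)–(c): forbidden (parity, ΔS, ΔL, ΔJ).
(a)–(d): forbidden (ΔS, ΔL, ΔJ).
(b)–(c): forbidden (ΔS, ΔL, ΔJ).
(b)–(d): forbidden (parity, ΔS, ΔL, ΔJ).
(c)–(d): allowed.
Allowed pairs: 2 of 6.

2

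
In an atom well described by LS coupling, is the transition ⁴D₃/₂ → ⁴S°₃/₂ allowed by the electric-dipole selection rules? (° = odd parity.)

Parity must change: even → odd — satisfied.
ΔS = 0: S: 3/2 → 3/2 — satisfied.
ΔL = 0, ±1 (not L=0↔0): L: 2 → 0, ΔL = -2 — violated.
ΔJ = 0, ±1 (not J=0↔0): J: 3/2 → 3/2, ΔJ = +0 — satisfied.
Rule(s) violated: ΔL.

forbidden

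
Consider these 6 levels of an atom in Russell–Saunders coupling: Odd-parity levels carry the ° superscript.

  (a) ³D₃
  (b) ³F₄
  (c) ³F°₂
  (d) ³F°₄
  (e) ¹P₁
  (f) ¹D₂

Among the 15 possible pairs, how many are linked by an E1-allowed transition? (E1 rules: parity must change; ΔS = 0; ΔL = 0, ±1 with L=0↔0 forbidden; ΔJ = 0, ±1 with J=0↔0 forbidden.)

3

(a)–(b): forbidden (parity).
(a)–(c): allowed.
(a)–(d): allowed.
(a)–(e): forbidden (parity, ΔS, ΔJ).
(a)–(f): forbidden (parity, ΔS).
(b)–(c): forbidden (ΔJ).
(b)–(d): allowed.
(b)–(e): forbidden (parity, ΔS, ΔL, ΔJ).
(b)–(f): forbidden (parity, ΔS, ΔJ).
(c)–(d): forbidden (parity, ΔJ).
(c)–(e): forbidden (ΔS, ΔL).
(c)–(f): forbidden (ΔS).
(d)–(e): forbidden (ΔS, ΔL, ΔJ).
(d)–(f): forbidden (ΔS, ΔJ).
(e)–(f): forbidden (parity).
Allowed pairs: 3 of 15.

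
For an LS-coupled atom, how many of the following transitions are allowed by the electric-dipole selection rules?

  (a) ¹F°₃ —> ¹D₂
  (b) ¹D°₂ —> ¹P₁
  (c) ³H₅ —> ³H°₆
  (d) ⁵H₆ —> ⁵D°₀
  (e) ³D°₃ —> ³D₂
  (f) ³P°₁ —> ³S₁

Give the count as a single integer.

5

(a) allowed
(b) allowed
(c) allowed
(d) forbidden (ΔL, ΔJ fail)
(e) allowed
(f) allowed
Total allowed: 5 of 6.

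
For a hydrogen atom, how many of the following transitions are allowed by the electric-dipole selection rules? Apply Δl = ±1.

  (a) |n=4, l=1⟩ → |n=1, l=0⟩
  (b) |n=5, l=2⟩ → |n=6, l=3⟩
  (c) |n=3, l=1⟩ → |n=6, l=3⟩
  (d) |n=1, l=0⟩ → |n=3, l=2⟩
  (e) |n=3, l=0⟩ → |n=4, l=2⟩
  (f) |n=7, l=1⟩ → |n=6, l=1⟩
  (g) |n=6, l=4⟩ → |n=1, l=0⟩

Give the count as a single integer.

(a) allowed
(b) allowed
(c) forbidden — Δl = +2 (E1 requires Δl = ±1)
(d) forbidden — Δl = +2 (E1 requires Δl = ±1)
(e) forbidden — Δl = +2 (E1 requires Δl = ±1)
(f) forbidden — Δl = +0 (E1 requires Δl = ±1)
(g) forbidden — Δl = -4 (E1 requires Δl = ±1)
Total allowed: 2 of 7.

2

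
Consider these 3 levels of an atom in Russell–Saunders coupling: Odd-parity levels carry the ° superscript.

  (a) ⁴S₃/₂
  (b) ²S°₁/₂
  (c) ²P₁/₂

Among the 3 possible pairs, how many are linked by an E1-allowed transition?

(a)–(b): forbidden (ΔS, ΔL).
(a)–(c): forbidden (parity, ΔS).
(b)–(c): allowed.
Allowed pairs: 1 of 3.

1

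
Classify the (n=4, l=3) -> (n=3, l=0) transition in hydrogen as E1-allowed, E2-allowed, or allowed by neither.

Δl = 0 − 3 = -3; l_i + l_f = 3.
E1 (Δl = ±1): not satisfied.
E2 (Δl = 0,±2, l_i+l_f ≥ 2): not satisfied.

neither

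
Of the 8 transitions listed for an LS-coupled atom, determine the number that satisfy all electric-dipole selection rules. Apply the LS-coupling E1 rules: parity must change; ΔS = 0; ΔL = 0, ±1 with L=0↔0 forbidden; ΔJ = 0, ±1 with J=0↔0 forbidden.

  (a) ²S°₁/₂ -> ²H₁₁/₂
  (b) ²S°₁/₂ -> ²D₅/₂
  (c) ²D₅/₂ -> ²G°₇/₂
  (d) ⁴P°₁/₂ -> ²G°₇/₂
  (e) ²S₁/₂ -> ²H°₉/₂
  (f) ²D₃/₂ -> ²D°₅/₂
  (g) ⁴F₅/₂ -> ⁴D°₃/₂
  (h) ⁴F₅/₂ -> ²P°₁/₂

(a) forbidden (ΔL, ΔJ fail)
(b) forbidden (ΔL, ΔJ fail)
(c) forbidden (ΔL fails)
(d) forbidden (parity, ΔS, ΔL, ΔJ fail)
(e) forbidden (ΔL, ΔJ fail)
(f) allowed
(g) allowed
(h) forbidden (ΔS, ΔL, ΔJ fail)
Total allowed: 2 of 8.

2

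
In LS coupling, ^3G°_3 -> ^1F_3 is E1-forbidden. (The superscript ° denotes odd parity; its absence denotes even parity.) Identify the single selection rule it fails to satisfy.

the ΔS = 0 rule

Initial level: S=1, L=4, J=3, parity odd. Final level: S=0, L=3, J=3, parity even.
ΔS = 0: S: 1 → 0 — ✗.
ΔL = 0, ±1 (not L=0↔0): L: 4 → 3, ΔL = -1 — ✓.
ΔJ = 0, ±1 (not J=0↔0): J: 3 → 3, ΔJ = +0 — ✓.
Parity must change: odd → even — ✓.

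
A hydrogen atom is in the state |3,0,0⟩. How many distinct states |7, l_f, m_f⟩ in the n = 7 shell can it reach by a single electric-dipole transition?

E1 requires Δl = ±1, so l_f ∈ {-1, 1}; with 0 ≤ l_f ≤ n_f−1 = 6, the allowed l_f values are {1}.
For l_f = 1: m_f ∈ {m_i−1, m_i, m_i+1} ∩ [−1, 1] = {-1, 0, 1} → 3 states.
Total: 3.

3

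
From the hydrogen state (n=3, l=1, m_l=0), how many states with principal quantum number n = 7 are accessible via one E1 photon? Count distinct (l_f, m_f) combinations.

E1 requires Δl = ±1, so l_f ∈ {0, 2}; with 0 ≤ l_f ≤ n_f−1 = 6, the allowed l_f values are {0, 2}.
For l_f = 0: m_f ∈ {m_i−1, m_i, m_i+1} ∩ [−0, 0] = {0} → 1 state.
For l_f = 2: m_f ∈ {m_i−1, m_i, m_i+1} ∩ [−2, 2] = {-1, 0, 1} → 3 states.
Total: 4.

4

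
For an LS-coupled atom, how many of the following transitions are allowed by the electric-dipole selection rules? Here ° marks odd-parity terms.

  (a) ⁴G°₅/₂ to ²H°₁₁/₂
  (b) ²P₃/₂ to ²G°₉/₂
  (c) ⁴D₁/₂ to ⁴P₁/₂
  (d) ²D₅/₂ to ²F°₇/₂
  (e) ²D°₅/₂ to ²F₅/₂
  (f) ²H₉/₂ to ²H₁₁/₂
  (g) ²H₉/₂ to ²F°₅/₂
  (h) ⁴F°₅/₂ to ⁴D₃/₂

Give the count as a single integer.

3

(a) forbidden (parity, ΔS, ΔJ fail)
(b) forbidden (ΔL, ΔJ fail)
(c) forbidden (parity fails)
(d) allowed
(e) allowed
(f) forbidden (parity fails)
(g) forbidden (ΔL, ΔJ fail)
(h) allowed
Total allowed: 3 of 8.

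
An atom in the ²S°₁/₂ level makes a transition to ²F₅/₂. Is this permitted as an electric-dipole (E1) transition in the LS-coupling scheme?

ΔL = 0, ±1 (not L=0↔0): L: 0 → 3, ΔL = +3 — violated.
ΔJ = 0, ±1 (not J=0↔0): J: 1/2 → 5/2, ΔJ = +2 — violated.
Parity must change: odd → even — satisfied.
ΔS = 0: S: 1/2 → 1/2 — satisfied.
Rule(s) violated: ΔL, ΔJ.

forbidden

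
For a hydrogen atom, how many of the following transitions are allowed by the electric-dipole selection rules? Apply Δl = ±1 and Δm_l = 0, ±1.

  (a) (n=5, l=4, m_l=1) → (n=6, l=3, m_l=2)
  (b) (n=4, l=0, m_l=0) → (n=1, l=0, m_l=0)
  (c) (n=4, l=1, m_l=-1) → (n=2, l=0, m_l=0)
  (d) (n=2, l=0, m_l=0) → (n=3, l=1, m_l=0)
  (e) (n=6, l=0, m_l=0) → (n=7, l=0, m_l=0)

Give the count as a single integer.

3

(a) allowed
(b) forbidden — Δl = +0 (E1 requires Δl = ±1)
(c) allowed
(d) allowed
(e) forbidden — Δl = +0 (E1 requires Δl = ±1)
Total allowed: 3 of 5.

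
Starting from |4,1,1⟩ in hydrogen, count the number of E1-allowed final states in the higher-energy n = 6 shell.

E1 requires Δl = ±1, so l_f ∈ {0, 2}; with 0 ≤ l_f ≤ n_f−1 = 5, the allowed l_f values are {0, 2}.
For l_f = 0: m_f ∈ {m_i−1, m_i, m_i+1} ∩ [−0, 0] = {0} → 1 state.
For l_f = 2: m_f ∈ {m_i−1, m_i, m_i+1} ∩ [−2, 2] = {0, 1, 2} → 3 states.
Total: 4.

4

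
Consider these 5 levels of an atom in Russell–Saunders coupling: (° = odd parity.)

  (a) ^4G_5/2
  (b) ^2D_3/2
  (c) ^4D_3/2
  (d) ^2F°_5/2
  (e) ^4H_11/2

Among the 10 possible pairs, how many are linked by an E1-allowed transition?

1

(a)–(b): forbidden (parity, ΔS, ΔL).
(a)–(c): forbidden (parity, ΔL).
(a)–(d): forbidden (ΔS).
(a)–(e): forbidden (parity, ΔJ).
(b)–(c): forbidden (parity, ΔS).
(b)–(d): allowed.
(b)–(e): forbidden (parity, ΔS, ΔL, ΔJ).
(c)–(d): forbidden (ΔS).
(c)–(e): forbidden (parity, ΔL, ΔJ).
(d)–(e): forbidden (ΔS, ΔL, ΔJ).
Allowed pairs: 1 of 10.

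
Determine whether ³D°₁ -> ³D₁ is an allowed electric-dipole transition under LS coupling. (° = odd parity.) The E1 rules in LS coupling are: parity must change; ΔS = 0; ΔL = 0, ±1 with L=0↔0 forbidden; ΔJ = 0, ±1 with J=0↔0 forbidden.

Initial level: S=1, L=2, J=1, parity odd. Final level: S=1, L=2, J=1, parity even.
Parity must change: odd → even — passes.
ΔS = 0: S: 1 → 1 — passes.
ΔL = 0, ±1 (not L=0↔0): L: 2 → 2, ΔL = +0 — passes.
ΔJ = 0, ±1 (not J=0↔0): J: 1 → 1, ΔJ = +0 — passes.
All four E1 rules are satisfied.

allowed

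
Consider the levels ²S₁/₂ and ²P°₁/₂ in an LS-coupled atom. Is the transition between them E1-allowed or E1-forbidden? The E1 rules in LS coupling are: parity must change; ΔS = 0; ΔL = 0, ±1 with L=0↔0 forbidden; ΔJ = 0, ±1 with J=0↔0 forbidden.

allowed

Initial level: S=1/2, L=0, J=1/2, parity even. Final level: S=1/2, L=1, J=1/2, parity odd.
Parity must change: even → odd — satisfied.
ΔS = 0: S: 1/2 → 1/2 — satisfied.
ΔL = 0, ±1 (not L=0↔0): L: 0 → 1, ΔL = +1 — satisfied.
ΔJ = 0, ±1 (not J=0↔0): J: 1/2 → 1/2, ΔJ = +0 — satisfied.
All four E1 rules are satisfied.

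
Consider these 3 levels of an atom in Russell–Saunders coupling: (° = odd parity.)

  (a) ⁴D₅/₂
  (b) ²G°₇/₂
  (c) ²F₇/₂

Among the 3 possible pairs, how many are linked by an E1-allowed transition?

1

(a)–(b): forbidden (ΔS, ΔL).
(a)–(c): forbidden (parity, ΔS).
(b)–(c): allowed.
Allowed pairs: 1 of 3.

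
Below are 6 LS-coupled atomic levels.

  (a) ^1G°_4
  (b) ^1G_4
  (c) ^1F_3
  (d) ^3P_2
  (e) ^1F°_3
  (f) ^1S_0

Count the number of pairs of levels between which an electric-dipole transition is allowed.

4

(a)–(b): allowed.
(a)–(c): allowed.
(a)–(d): forbidden (ΔS, ΔL, ΔJ).
(a)–(e): forbidden (parity).
(a)–(f): forbidden (ΔL, ΔJ).
(b)–(c): forbidden (parity).
(b)–(d): forbidden (parity, ΔS, ΔL, ΔJ).
(b)–(e): allowed.
(b)–(f): forbidden (parity, ΔL, ΔJ).
(c)–(d): forbidden (parity, ΔS, ΔL).
(c)–(e): allowed.
(c)–(f): forbidden (parity, ΔL, ΔJ).
(d)–(e): forbidden (ΔS, ΔL).
(d)–(f): forbidden (parity, ΔS, ΔJ).
(e)–(f): forbidden (ΔL, ΔJ).
Allowed pairs: 4 of 15.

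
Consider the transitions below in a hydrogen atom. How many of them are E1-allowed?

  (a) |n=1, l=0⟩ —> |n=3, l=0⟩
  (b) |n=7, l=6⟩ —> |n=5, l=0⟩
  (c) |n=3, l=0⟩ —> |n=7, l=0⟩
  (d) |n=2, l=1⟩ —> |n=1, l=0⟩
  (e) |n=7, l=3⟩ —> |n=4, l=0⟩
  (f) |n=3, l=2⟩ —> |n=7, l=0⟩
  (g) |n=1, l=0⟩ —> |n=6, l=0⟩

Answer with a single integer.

(a) forbidden — Δl = +0 (E1 requires Δl = ±1)
(b) forbidden — Δl = -6 (E1 requires Δl = ±1)
(c) forbidden — Δl = +0 (E1 requires Δl = ±1)
(d) allowed
(e) forbidden — Δl = -3 (E1 requires Δl = ±1)
(f) forbidden — Δl = -2 (E1 requires Δl = ±1)
(g) forbidden — Δl = +0 (E1 requires Δl = ±1)
Total allowed: 1 of 7.

1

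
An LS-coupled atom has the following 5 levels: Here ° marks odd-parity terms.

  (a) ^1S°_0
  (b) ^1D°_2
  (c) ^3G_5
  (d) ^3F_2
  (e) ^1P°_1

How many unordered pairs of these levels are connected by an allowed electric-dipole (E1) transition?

0

(a)–(b): forbidden (parity, ΔL, ΔJ).
(a)–(c): forbidden (ΔS, ΔL, ΔJ).
(a)–(d): forbidden (ΔS, ΔL, ΔJ).
(a)–(e): forbidden (parity).
(b)–(c): forbidden (ΔS, ΔL, ΔJ).
(b)–(d): forbidden (ΔS).
(b)–(e): forbidden (parity).
(c)–(d): forbidden (parity, ΔJ).
(c)–(e): forbidden (ΔS, ΔL, ΔJ).
(d)–(e): forbidden (ΔS, ΔL).
Allowed pairs: 0 of 10.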